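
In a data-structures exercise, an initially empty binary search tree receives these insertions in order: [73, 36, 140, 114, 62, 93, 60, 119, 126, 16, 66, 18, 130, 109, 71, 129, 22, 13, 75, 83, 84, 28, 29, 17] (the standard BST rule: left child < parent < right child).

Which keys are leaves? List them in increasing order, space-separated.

13 17 29 60 71 84 109 129

Resulting structure (node: left, right):
  73: L=36, R=140
  36: L=16, R=62
  140: L=114, R=–
  114: L=93, R=119
  62: L=60, R=66
  93: L=75, R=109
  60: L=–, R=–
  119: L=–, R=126
  126: L=–, R=130
  16: L=13, R=18
  66: L=–, R=71
  18: L=17, R=22
  130: L=129, R=–
  109: L=–, R=–
  71: L=–, R=–
  129: L=–, R=–
  22: L=–, R=28
  13: L=–, R=–
  75: L=–, R=83
  83: L=–, R=84
  84: L=–, R=–
  28: L=–, R=29
  29: L=–, R=–
  17: L=–, R=–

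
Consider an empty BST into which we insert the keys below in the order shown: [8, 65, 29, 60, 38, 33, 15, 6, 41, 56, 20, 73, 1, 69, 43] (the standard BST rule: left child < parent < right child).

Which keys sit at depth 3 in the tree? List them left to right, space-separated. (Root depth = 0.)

Insert 8: tree is empty, so 8 becomes the root.
Insert 65: 65 > 8 → go right. Place as right child of 8.
Insert 29: 29 > 8 → go right; 29 < 65 → go left. Place as left child of 65.
Insert 60: 60 > 8 → go right; 60 < 65 → go left; 60 > 29 → go right. Place as right child of 29.
Insert 38: 38 > 8 → go right; 38 < 65 → go left; 38 > 29 → go right; 38 < 60 → go left. Place as left child of 60.
Insert 33: 33 > 8 → go right; 33 < 65 → go left; 33 > 29 → go right; 33 < 60 → go left; 33 < 38 → go left. Place as left child of 38.
Insert 15: 15 > 8 → go right; 15 < 65 → go left; 15 < 29 → go left. Place as left child of 29.
Insert 6: 6 < 8 → go left. Place as left child of 8.
Insert 41: 41 > 8 → go right; 41 < 65 → go left; 41 > 29 → go right; 41 < 60 → go left; 41 > 38 → go right. Place as right child of 38.
Insert 56: 56 > 8 → go right; 56 < 65 → go left; 56 > 29 → go right; 56 < 60 → go left; 56 > 38 → go right; 56 > 41 → go right. Place as right child of 41.
Insert 20: 20 > 8 → go right; 20 < 65 → go left; 20 < 29 → go left; 20 > 15 → go right. Place as right child of 15.
Insert 73: 73 > 8 → go right; 73 > 65 → go right. Place as right child of 65.
Insert 1: 1 < 8 → go left; 1 < 6 → go left. Place as left child of 6.
Insert 69: 69 > 8 → go right; 69 > 65 → go right; 69 < 73 → go left. Place as left child of 73.
Insert 43: 43 > 8 → go right; 43 < 65 → go left; 43 > 29 → go right; 43 < 60 → go left; 43 > 38 → go right; 43 > 41 → go right; 43 < 56 → go left. Place as left child of 56.

15 60 69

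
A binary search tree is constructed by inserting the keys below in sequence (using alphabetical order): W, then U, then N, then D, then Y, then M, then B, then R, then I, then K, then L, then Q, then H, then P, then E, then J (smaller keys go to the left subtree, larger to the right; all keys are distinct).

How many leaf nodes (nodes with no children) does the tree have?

6

Insert W: tree is empty, so W becomes the root.
Insert U: U < W → go left. Place as left child of W.
Insert N: N < W → go left; N < U → go left. Place as left child of U.
Insert D: D < W → go left; D < U → go left; D < N → go left. Place as left child of N.
Insert Y: Y > W → go right. Place as right child of W.
Insert M: M < W → go left; M < U → go left; M < N → go left; M > D → go right. Place as right child of D.
Insert B: B < W → go left; B < U → go left; B < N → go left; B < D → go left. Place as left child of D.
Insert R: R < W → go left; R < U → go left; R > N → go right. Place as right child of N.
Insert I: I < W → go left; I < U → go left; I < N → go left; I > D → go right; I < M → go left. Place as left child of M.
Insert K: K < W → go left; K < U → go left; K < N → go left; K > D → go right; K < M → go left; K > I → go right. Place as right child of I.
Insert L: L < W → go left; L < U → go left; L < N → go left; L > D → go right; L < M → go left; L > I → go right; L > K → go right. Place as right child of K.
Insert Q: Q < W → go left; Q < U → go left; Q > N → go right; Q < R → go left. Place as left child of R.
Insert H: H < W → go left; H < U → go left; H < N → go left; H > D → go right; H < M → go left; H < I → go left. Place as left child of I.
Insert P: P < W → go left; P < U → go left; P > N → go right; P < R → go left; P < Q → go left. Place as left child of Q.
Insert E: E < W → go left; E < U → go left; E < N → go left; E > D → go right; E < M → go left; E < I → go left; E < H → go left. Place as left child of H.
Insert J: J < W → go left; J < U → go left; J < N → go left; J > D → go right; J < M → go left; J > I → go right; J < K → go left. Place as left child of K.

Leaves: B, E, J, L, P, Y — 6 in total.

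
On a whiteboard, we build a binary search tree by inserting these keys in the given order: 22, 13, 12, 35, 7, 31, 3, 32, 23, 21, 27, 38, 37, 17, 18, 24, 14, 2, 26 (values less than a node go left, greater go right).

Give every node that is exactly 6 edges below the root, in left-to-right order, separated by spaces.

26

Resulting structure (node: left, right):
  22: L=13, R=35
  13: L=12, R=21
  12: L=7, R=–
  35: L=31, R=38
  7: L=3, R=–
  31: L=23, R=32
  3: L=2, R=–
  32: L=–, R=–
  23: L=–, R=27
  21: L=17, R=–
  27: L=24, R=–
  38: L=37, R=–
  37: L=–, R=–
  17: L=14, R=18
  18: L=–, R=–
  24: L=–, R=26
  14: L=–, R=–
  2: L=–, R=–
  26: L=–, R=–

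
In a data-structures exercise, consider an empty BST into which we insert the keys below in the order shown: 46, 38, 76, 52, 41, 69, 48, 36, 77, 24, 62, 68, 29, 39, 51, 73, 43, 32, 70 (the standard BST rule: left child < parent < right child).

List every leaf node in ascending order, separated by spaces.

46: root
38: left child of 46 (depth 1)
76: right child of 46 (depth 1)
52: left child of 76 (depth 2)
41: right child of 38 (depth 2)
69: right child of 52 (depth 3)
48: left child of 52 (depth 3)
36: left child of 38 (depth 2)
77: right child of 76 (depth 2)
24: left child of 36 (depth 3)
62: left child of 69 (depth 4)
68: right child of 62 (depth 5)
29: right child of 24 (depth 4)
39: left child of 41 (depth 3)
51: right child of 48 (depth 4)
73: right child of 69 (depth 4)
43: right child of 41 (depth 3)
32: right child of 29 (depth 5)
70: left child of 73 (depth 5)

32 39 43 51 68 70 77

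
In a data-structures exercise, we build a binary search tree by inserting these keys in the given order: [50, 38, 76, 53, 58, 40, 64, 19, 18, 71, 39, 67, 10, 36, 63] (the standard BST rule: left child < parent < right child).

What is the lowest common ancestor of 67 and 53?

Insert 50: tree is empty, so 50 becomes the root.
Insert 38: 38 < 50 → go left. Place as left child of 50.
Insert 76: 76 > 50 → go right. Place as right child of 50.
Insert 53: 53 > 50 → go right; 53 < 76 → go left. Place as left child of 76.
Insert 58: 58 > 50 → go right; 58 < 76 → go left; 58 > 53 → go right. Place as right child of 53.
Insert 40: 40 < 50 → go left; 40 > 38 → go right. Place as right child of 38.
Insert 64: 64 > 50 → go right; 64 < 76 → go left; 64 > 53 → go right; 64 > 58 → go right. Place as right child of 58.
Insert 19: 19 < 50 → go left; 19 < 38 → go left. Place as left child of 38.
Insert 18: 18 < 50 → go left; 18 < 38 → go left; 18 < 19 → go left. Place as left child of 19.
Insert 71: 71 > 50 → go right; 71 < 76 → go left; 71 > 53 → go right; 71 > 58 → go right; 71 > 64 → go right. Place as right child of 64.
Insert 39: 39 < 50 → go left; 39 > 38 → go right; 39 < 40 → go left. Place as left child of 40.
Insert 67: 67 > 50 → go right; 67 < 76 → go left; 67 > 53 → go right; 67 > 58 → go right; 67 > 64 → go right; 67 < 71 → go left. Place as left child of 71.
Insert 10: 10 < 50 → go left; 10 < 38 → go left; 10 < 19 → go left; 10 < 18 → go left. Place as left child of 18.
Insert 36: 36 < 50 → go left; 36 < 38 → go left; 36 > 19 → go right. Place as right child of 19.
Insert 63: 63 > 50 → go right; 63 < 76 → go left; 63 > 53 → go right; 63 > 58 → go right; 63 < 64 → go left. Place as left child of 64.

Path to 67: 50 → 76 → 53 → 58 → 64 → 71 → 67
Path to 53: 50 → 76 → 53
53 lies on both paths and is an ancestor of the other node.

53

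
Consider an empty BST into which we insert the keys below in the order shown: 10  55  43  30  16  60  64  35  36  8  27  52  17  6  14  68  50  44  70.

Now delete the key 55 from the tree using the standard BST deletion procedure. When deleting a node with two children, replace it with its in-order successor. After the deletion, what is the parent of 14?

Insert 10: tree is empty, so 10 becomes the root.
Insert 55: 55 > 10 → go right. Place as right child of 10.
Insert 43: 43 > 10 → go right; 43 < 55 → go left. Place as left child of 55.
Insert 30: 30 > 10 → go right; 30 < 55 → go left; 30 < 43 → go left. Place as left child of 43.
Insert 16: 16 > 10 → go right; 16 < 55 → go left; 16 < 43 → go left; 16 < 30 → go left. Place as left child of 30.
Insert 60: 60 > 10 → go right; 60 > 55 → go right. Place as right child of 55.
Insert 64: 64 > 10 → go right; 64 > 55 → go right; 64 > 60 → go right. Place as right child of 60.
Insert 35: 35 > 10 → go right; 35 < 55 → go left; 35 < 43 → go left; 35 > 30 → go right. Place as right child of 30.
Insert 36: 36 > 10 → go right; 36 < 55 → go left; 36 < 43 → go left; 36 > 30 → go right; 36 > 35 → go right. Place as right child of 35.
Insert 8: 8 < 10 → go left. Place as left child of 10.
Insert 27: 27 > 10 → go right; 27 < 55 → go left; 27 < 43 → go left; 27 < 30 → go left; 27 > 16 → go right. Place as right child of 16.
Insert 52: 52 > 10 → go right; 52 < 55 → go left; 52 > 43 → go right. Place as right child of 43.
Insert 17: 17 > 10 → go right; 17 < 55 → go left; 17 < 43 → go left; 17 < 30 → go left; 17 > 16 → go right; 17 < 27 → go left. Place as left child of 27.
Insert 6: 6 < 10 → go left; 6 < 8 → go left. Place as left child of 8.
Insert 14: 14 > 10 → go right; 14 < 55 → go left; 14 < 43 → go left; 14 < 30 → go left; 14 < 16 → go left. Place as left child of 16.
Insert 68: 68 > 10 → go right; 68 > 55 → go right; 68 > 60 → go right; 68 > 64 → go right. Place as right child of 64.
Insert 50: 50 > 10 → go right; 50 < 55 → go left; 50 > 43 → go right; 50 < 52 → go left. Place as left child of 52.
Insert 44: 44 > 10 → go right; 44 < 55 → go left; 44 > 43 → go right; 44 < 52 → go left; 44 < 50 → go left. Place as left child of 50.
Insert 70: 70 > 10 → go right; 70 > 55 → go right; 70 > 60 → go right; 70 > 64 → go right; 70 > 68 → go right. Place as right child of 68.

Delete 55 (two children — replace with in-order successor).
After deletion, 14's parent is 16.

16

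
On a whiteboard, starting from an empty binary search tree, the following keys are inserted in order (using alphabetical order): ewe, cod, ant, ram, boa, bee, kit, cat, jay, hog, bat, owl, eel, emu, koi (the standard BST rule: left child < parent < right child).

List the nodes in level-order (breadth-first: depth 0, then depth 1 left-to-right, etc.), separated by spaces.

ewe cod ram ant eel kit boa emu jay owl bee cat hog koi bat

Insert ewe: tree is empty, so ewe becomes the root.
Insert cod: cod < ewe → go left. Place as left child of ewe.
Insert ant: ant < ewe → go left; ant < cod → go left. Place as left child of cod.
Insert ram: ram > ewe → go right. Place as right child of ewe.
Insert boa: boa < ewe → go left; boa < cod → go left; boa > ant → go right. Place as right child of ant.
Insert bee: bee < ewe → go left; bee < cod → go left; bee > ant → go right; bee < boa → go left. Place as left child of boa.
Insert kit: kit > ewe → go right; kit < ram → go left. Place as left child of ram.
Insert cat: cat < ewe → go left; cat < cod → go left; cat > ant → go right; cat > boa → go right. Place as right child of boa.
Insert jay: jay > ewe → go right; jay < ram → go left; jay < kit → go left. Place as left child of kit.
Insert hog: hog > ewe → go right; hog < ram → go left; hog < kit → go left; hog < jay → go left. Place as left child of jay.
Insert bat: bat < ewe → go left; bat < cod → go left; bat > ant → go right; bat < boa → go left; bat < bee → go left. Place as left child of bee.
Insert owl: owl > ewe → go right; owl < ram → go left; owl > kit → go right. Place as right child of kit.
Insert eel: eel < ewe → go left; eel > cod → go right. Place as right child of cod.
Insert emu: emu < ewe → go left; emu > cod → go right; emu > eel → go right. Place as right child of eel.
Insert koi: koi > ewe → go right; koi < ram → go left; koi > kit → go right; koi < owl → go left. Place as left child of owl.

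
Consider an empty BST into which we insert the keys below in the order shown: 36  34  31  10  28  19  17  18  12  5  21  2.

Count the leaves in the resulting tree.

4

36: root
34: left child of 36 (depth 1)
31: left child of 34 (depth 2)
10: left child of 31 (depth 3)
28: right child of 10 (depth 4)
19: left child of 28 (depth 5)
17: left child of 19 (depth 6)
18: right child of 17 (depth 7)
12: left child of 17 (depth 7)
5: left child of 10 (depth 4)
21: right child of 19 (depth 6)
2: left child of 5 (depth 5)

Leaves: 2, 12, 18, 21 — 4 in total.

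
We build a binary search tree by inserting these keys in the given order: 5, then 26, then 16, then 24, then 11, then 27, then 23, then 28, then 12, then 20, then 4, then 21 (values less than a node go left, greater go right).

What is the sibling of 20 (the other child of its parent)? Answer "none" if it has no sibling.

Resulting structure (node: left, right):
  5: L=4, R=26
  26: L=16, R=27
  16: L=11, R=24
  24: L=23, R=–
  11: L=–, R=12
  27: L=–, R=28
  23: L=20, R=–
  28: L=–, R=–
  12: L=–, R=–
  20: L=–, R=21
  4: L=–, R=–
  21: L=–, R=–

20's parent is 23, which has only one child.

none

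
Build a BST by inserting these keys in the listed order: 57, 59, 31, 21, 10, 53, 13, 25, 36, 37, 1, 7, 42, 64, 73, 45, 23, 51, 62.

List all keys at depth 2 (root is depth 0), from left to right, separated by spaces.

21 53 64

Insert 57: tree is empty, so 57 becomes the root.
Insert 59: 59 > 57 → go right. Place as right child of 57.
Insert 31: 31 < 57 → go left. Place as left child of 57.
Insert 21: 21 < 57 → go left; 21 < 31 → go left. Place as left child of 31.
Insert 10: 10 < 57 → go left; 10 < 31 → go left; 10 < 21 → go left. Place as left child of 21.
Insert 53: 53 < 57 → go left; 53 > 31 → go right. Place as right child of 31.
Insert 13: 13 < 57 → go left; 13 < 31 → go left; 13 < 21 → go left; 13 > 10 → go right. Place as right child of 10.
Insert 25: 25 < 57 → go left; 25 < 31 → go left; 25 > 21 → go right. Place as right child of 21.
Insert 36: 36 < 57 → go left; 36 > 31 → go right; 36 < 53 → go left. Place as left child of 53.
Insert 37: 37 < 57 → go left; 37 > 31 → go right; 37 < 53 → go left; 37 > 36 → go right. Place as right child of 36.
Insert 1: 1 < 57 → go left; 1 < 31 → go left; 1 < 21 → go left; 1 < 10 → go left. Place as left child of 10.
Insert 7: 7 < 57 → go left; 7 < 31 → go left; 7 < 21 → go left; 7 < 10 → go left; 7 > 1 → go right. Place as right child of 1.
Insert 42: 42 < 57 → go left; 42 > 31 → go right; 42 < 53 → go left; 42 > 36 → go right; 42 > 37 → go right. Place as right child of 37.
Insert 64: 64 > 57 → go right; 64 > 59 → go right. Place as right child of 59.
Insert 73: 73 > 57 → go right; 73 > 59 → go right; 73 > 64 → go right. Place as right child of 64.
Insert 45: 45 < 57 → go left; 45 > 31 → go right; 45 < 53 → go left; 45 > 36 → go right; 45 > 37 → go right; 45 > 42 → go right. Place as right child of 42.
Insert 23: 23 < 57 → go left; 23 < 31 → go left; 23 > 21 → go right; 23 < 25 → go left. Place as left child of 25.
Insert 51: 51 < 57 → go left; 51 > 31 → go right; 51 < 53 → go left; 51 > 36 → go right; 51 > 37 → go right; 51 > 42 → go right; 51 > 45 → go right. Place as right child of 45.
Insert 62: 62 > 57 → go right; 62 > 59 → go right; 62 < 64 → go left. Place as left child of 64.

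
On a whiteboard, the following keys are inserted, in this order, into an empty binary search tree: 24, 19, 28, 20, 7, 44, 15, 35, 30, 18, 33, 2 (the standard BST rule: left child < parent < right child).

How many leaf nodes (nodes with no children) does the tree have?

Resulting structure (node: left, right):
  24: L=19, R=28
  19: L=7, R=20
  28: L=–, R=44
  20: L=–, R=–
  7: L=2, R=15
  44: L=35, R=–
  15: L=–, R=18
  35: L=30, R=–
  30: L=–, R=33
  18: L=–, R=–
  33: L=–, R=–
  2: L=–, R=–

Leaves: 2, 18, 20, 33 — 4 in total.

4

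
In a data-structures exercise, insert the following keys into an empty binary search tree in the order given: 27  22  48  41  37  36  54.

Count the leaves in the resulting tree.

27: root
22: left child of 27 (depth 1)
48: right child of 27 (depth 1)
41: left child of 48 (depth 2)
37: left child of 41 (depth 3)
36: left child of 37 (depth 4)
54: right child of 48 (depth 2)

Leaves: 22, 36, 54 — 3 in total.

3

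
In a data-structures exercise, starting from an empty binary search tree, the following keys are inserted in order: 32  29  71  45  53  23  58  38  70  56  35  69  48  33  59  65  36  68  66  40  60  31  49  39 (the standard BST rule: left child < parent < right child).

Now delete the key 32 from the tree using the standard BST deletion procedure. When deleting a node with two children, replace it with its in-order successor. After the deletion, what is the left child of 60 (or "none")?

Resulting structure (node: left, right):
  32: L=29, R=71
  29: L=23, R=31
  71: L=45, R=–
  45: L=38, R=53
  53: L=48, R=58
  23: L=–, R=–
  58: L=56, R=70
  38: L=35, R=40
  70: L=69, R=–
  56: L=–, R=–
  35: L=33, R=36
  69: L=59, R=–
  48: L=–, R=49
  33: L=–, R=–
  59: L=–, R=65
  65: L=60, R=68
  36: L=–, R=–
  68: L=66, R=–
  66: L=–, R=–
  40: L=39, R=–
  60: L=–, R=–
  31: L=–, R=–
  49: L=–, R=–
  39: L=–, R=–

Delete 32 (two children — replace with in-order successor).
After deletion, 60's left child: none.

none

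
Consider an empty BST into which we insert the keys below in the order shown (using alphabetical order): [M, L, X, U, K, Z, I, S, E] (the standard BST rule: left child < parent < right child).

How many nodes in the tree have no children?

M: root
L: left child of M (depth 1)
X: right child of M (depth 1)
U: left child of X (depth 2)
K: left child of L (depth 2)
Z: right child of X (depth 2)
I: left child of K (depth 3)
S: left child of U (depth 3)
E: left child of I (depth 4)

Leaves: E, S, Z — 3 in total.

3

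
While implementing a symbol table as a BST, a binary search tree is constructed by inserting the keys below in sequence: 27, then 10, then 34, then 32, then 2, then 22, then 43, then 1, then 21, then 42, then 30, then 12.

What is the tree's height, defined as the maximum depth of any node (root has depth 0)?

Resulting structure (node: left, right):
  27: L=10, R=34
  10: L=2, R=22
  34: L=32, R=43
  32: L=30, R=–
  2: L=1, R=–
  22: L=21, R=–
  43: L=42, R=–
  1: L=–, R=–
  21: L=12, R=–
  42: L=–, R=–
  30: L=–, R=–
  12: L=–, R=–

The deepest node is 12 at depth 4.

4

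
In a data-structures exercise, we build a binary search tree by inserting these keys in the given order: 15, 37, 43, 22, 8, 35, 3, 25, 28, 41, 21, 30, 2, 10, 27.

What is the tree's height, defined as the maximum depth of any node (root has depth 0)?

Resulting structure (node: left, right):
  15: L=8, R=37
  37: L=22, R=43
  43: L=41, R=–
  22: L=21, R=35
  8: L=3, R=10
  35: L=25, R=–
  3: L=2, R=–
  25: L=–, R=28
  28: L=27, R=30
  41: L=–, R=–
  21: L=–, R=–
  30: L=–, R=–
  2: L=–, R=–
  10: L=–, R=–
  27: L=–, R=–

The deepest node is 30 at depth 6.

6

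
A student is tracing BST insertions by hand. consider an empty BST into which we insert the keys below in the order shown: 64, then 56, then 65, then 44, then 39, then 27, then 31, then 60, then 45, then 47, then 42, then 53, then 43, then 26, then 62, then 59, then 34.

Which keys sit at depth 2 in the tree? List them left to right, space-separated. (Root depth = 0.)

44 60

64: root
56: left child of 64 (depth 1)
65: right child of 64 (depth 1)
44: left child of 56 (depth 2)
39: left child of 44 (depth 3)
27: left child of 39 (depth 4)
31: right child of 27 (depth 5)
60: right child of 56 (depth 2)
45: right child of 44 (depth 3)
47: right child of 45 (depth 4)
42: right child of 39 (depth 4)
53: right child of 47 (depth 5)
43: right child of 42 (depth 5)
26: left child of 27 (depth 5)
62: right child of 60 (depth 3)
59: left child of 60 (depth 3)
34: right child of 31 (depth 6)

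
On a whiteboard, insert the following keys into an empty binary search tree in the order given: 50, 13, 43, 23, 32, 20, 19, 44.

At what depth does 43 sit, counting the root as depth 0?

Resulting structure (node: left, right):
  50: L=13, R=–
  13: L=–, R=43
  43: L=23, R=44
  23: L=20, R=32
  32: L=–, R=–
  20: L=19, R=–
  19: L=–, R=–
  44: L=–, R=–

Path to 43: 50 → 13 → 43, which is 2 edges.

2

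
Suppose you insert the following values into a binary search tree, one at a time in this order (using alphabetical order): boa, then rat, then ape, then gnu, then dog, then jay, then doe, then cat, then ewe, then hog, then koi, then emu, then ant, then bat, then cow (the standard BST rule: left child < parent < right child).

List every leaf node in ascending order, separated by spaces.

ant bat cow emu hog koi

boa: root
rat: right child of boa (depth 1)
ape: left child of boa (depth 1)
gnu: left child of rat (depth 2)
dog: left child of gnu (depth 3)
jay: right child of gnu (depth 3)
doe: left child of dog (depth 4)
cat: left child of doe (depth 5)
ewe: right child of dog (depth 4)
hog: left child of jay (depth 4)
koi: right child of jay (depth 4)
emu: left child of ewe (depth 5)
ant: left child of ape (depth 2)
bat: right child of ape (depth 2)
cow: right child of cat (depth 6)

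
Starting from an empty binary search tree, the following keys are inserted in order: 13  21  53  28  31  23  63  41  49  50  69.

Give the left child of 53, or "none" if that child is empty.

28

13: root
21: right child of 13 (depth 1)
53: right child of 21 (depth 2)
28: left child of 53 (depth 3)
31: right child of 28 (depth 4)
23: left child of 28 (depth 4)
63: right child of 53 (depth 3)
41: right child of 31 (depth 5)
49: right child of 41 (depth 6)
50: right child of 49 (depth 7)
69: right child of 63 (depth 4)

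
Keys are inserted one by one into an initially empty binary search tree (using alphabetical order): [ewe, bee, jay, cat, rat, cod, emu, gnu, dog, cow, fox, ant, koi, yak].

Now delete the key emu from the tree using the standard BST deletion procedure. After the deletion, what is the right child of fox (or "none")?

Insert ewe: tree is empty, so ewe becomes the root.
Insert bee: bee < ewe → go left. Place as left child of ewe.
Insert jay: jay > ewe → go right. Place as right child of ewe.
Insert cat: cat < ewe → go left; cat > bee → go right. Place as right child of bee.
Insert rat: rat > ewe → go right; rat > jay → go right. Place as right child of jay.
Insert cod: cod < ewe → go left; cod > bee → go right; cod > cat → go right. Place as right child of cat.
Insert emu: emu < ewe → go left; emu > bee → go right; emu > cat → go right; emu > cod → go right. Place as right child of cod.
Insert gnu: gnu > ewe → go right; gnu < jay → go left. Place as left child of jay.
Insert dog: dog < ewe → go left; dog > bee → go right; dog > cat → go right; dog > cod → go right; dog < emu → go left. Place as left child of emu.
Insert cow: cow < ewe → go left; cow > bee → go right; cow > cat → go right; cow > cod → go right; cow < emu → go left; cow < dog → go left. Place as left child of dog.
Insert fox: fox > ewe → go right; fox < jay → go left; fox < gnu → go left. Place as left child of gnu.
Insert ant: ant < ewe → go left; ant < bee → go left. Place as left child of bee.
Insert koi: koi > ewe → go right; koi > jay → go right; koi < rat → go left. Place as left child of rat.
Insert yak: yak > ewe → go right; yak > jay → go right; yak > rat → go right. Place as right child of rat.

Delete emu (at most one child — splice it out).
After deletion, fox's right child: none.

none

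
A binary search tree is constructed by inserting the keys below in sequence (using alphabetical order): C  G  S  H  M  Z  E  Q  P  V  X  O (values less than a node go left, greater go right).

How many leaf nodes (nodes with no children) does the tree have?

3

Insert C: tree is empty, so C becomes the root.
Insert G: G > C → go right. Place as right child of C.
Insert S: S > C → go right; S > G → go right. Place as right child of G.
Insert H: H > C → go right; H > G → go right; H < S → go left. Place as left child of S.
Insert M: M > C → go right; M > G → go right; M < S → go left; M > H → go right. Place as right child of H.
Insert Z: Z > C → go right; Z > G → go right; Z > S → go right. Place as right child of S.
Insert E: E > C → go right; E < G → go left. Place as left child of G.
Insert Q: Q > C → go right; Q > G → go right; Q < S → go left; Q > H → go right; Q > M → go right. Place as right child of M.
Insert P: P > C → go right; P > G → go right; P < S → go left; P > H → go right; P > M → go right; P < Q → go left. Place as left child of Q.
Insert V: V > C → go right; V > G → go right; V > S → go right; V < Z → go left. Place as left child of Z.
Insert X: X > C → go right; X > G → go right; X > S → go right; X < Z → go left; X > V → go right. Place as right child of V.
Insert O: O > C → go right; O > G → go right; O < S → go left; O > H → go right; O > M → go right; O < Q → go left; O < P → go left. Place as left child of P.

Leaves: E, O, X — 3 in total.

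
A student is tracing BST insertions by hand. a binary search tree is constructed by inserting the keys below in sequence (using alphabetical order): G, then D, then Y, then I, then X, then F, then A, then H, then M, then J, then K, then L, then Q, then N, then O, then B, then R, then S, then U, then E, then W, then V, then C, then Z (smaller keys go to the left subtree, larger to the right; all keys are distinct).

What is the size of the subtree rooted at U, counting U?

G: root
D: left child of G (depth 1)
Y: right child of G (depth 1)
I: left child of Y (depth 2)
X: right child of I (depth 3)
F: right child of D (depth 2)
A: left child of D (depth 2)
H: left child of I (depth 3)
M: left child of X (depth 4)
J: left child of M (depth 5)
K: right child of J (depth 6)
L: right child of K (depth 7)
Q: right child of M (depth 5)
N: left child of Q (depth 6)
O: right child of N (depth 7)
B: right child of A (depth 3)
R: right child of Q (depth 6)
S: right child of R (depth 7)
U: right child of S (depth 8)
E: left child of F (depth 3)
W: right child of U (depth 9)
V: left child of W (depth 10)
C: right child of B (depth 4)
Z: right child of Y (depth 2)

Subtree rooted at U contains: U, W, V — 3 nodes.

3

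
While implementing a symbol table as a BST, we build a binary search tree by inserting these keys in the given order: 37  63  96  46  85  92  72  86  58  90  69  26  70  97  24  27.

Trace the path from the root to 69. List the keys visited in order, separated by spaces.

37 63 96 85 72 69

Insert 37: tree is empty, so 37 becomes the root.
Insert 63: 63 > 37 → go right. Place as right child of 37.
Insert 96: 96 > 37 → go right; 96 > 63 → go right. Place as right child of 63.
Insert 46: 46 > 37 → go right; 46 < 63 → go left. Place as left child of 63.
Insert 85: 85 > 37 → go right; 85 > 63 → go right; 85 < 96 → go left. Place as left child of 96.
Insert 92: 92 > 37 → go right; 92 > 63 → go right; 92 < 96 → go left; 92 > 85 → go right. Place as right child of 85.
Insert 72: 72 > 37 → go right; 72 > 63 → go right; 72 < 96 → go left; 72 < 85 → go left. Place as left child of 85.
Insert 86: 86 > 37 → go right; 86 > 63 → go right; 86 < 96 → go left; 86 > 85 → go right; 86 < 92 → go left. Place as left child of 92.
Insert 58: 58 > 37 → go right; 58 < 63 → go left; 58 > 46 → go right. Place as right child of 46.
Insert 90: 90 > 37 → go right; 90 > 63 → go right; 90 < 96 → go left; 90 > 85 → go right; 90 < 92 → go left; 90 > 86 → go right. Place as right child of 86.
Insert 69: 69 > 37 → go right; 69 > 63 → go right; 69 < 96 → go left; 69 < 85 → go left; 69 < 72 → go left. Place as left child of 72.
Insert 26: 26 < 37 → go left. Place as left child of 37.
Insert 70: 70 > 37 → go right; 70 > 63 → go right; 70 < 96 → go left; 70 < 85 → go left; 70 < 72 → go left; 70 > 69 → go right. Place as right child of 69.
Insert 97: 97 > 37 → go right; 97 > 63 → go right; 97 > 96 → go right. Place as right child of 96.
Insert 24: 24 < 37 → go left; 24 < 26 → go left. Place as left child of 26.
Insert 27: 27 < 37 → go left; 27 > 26 → go right. Place as right child of 26.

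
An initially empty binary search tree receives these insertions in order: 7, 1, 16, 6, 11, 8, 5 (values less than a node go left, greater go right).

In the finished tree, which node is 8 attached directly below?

Resulting structure (node: left, right):
  7: L=1, R=16
  1: L=–, R=6
  16: L=11, R=–
  6: L=5, R=–
  11: L=8, R=–
  8: L=–, R=–
  5: L=–, R=–

11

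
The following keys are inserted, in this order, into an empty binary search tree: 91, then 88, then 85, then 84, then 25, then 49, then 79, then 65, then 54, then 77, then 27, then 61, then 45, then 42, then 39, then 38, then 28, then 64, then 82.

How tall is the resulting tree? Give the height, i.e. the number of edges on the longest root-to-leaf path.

11

Insert 91: tree is empty, so 91 becomes the root.
Insert 88: 88 < 91 → go left. Place as left child of 91.
Insert 85: 85 < 91 → go left; 85 < 88 → go left. Place as left child of 88.
Insert 84: 84 < 91 → go left; 84 < 88 → go left; 84 < 85 → go left. Place as left child of 85.
Insert 25: 25 < 91 → go left; 25 < 88 → go left; 25 < 85 → go left; 25 < 84 → go left. Place as left child of 84.
Insert 49: 49 < 91 → go left; 49 < 88 → go left; 49 < 85 → go left; 49 < 84 → go left; 49 > 25 → go right. Place as right child of 25.
Insert 79: 79 < 91 → go left; 79 < 88 → go left; 79 < 85 → go left; 79 < 84 → go left; 79 > 25 → go right; 79 > 49 → go right. Place as right child of 49.
Insert 65: 65 < 91 → go left; 65 < 88 → go left; 65 < 85 → go left; 65 < 84 → go left; 65 > 25 → go right; 65 > 49 → go right; 65 < 79 → go left. Place as left child of 79.
Insert 54: 54 < 91 → go left; 54 < 88 → go left; 54 < 85 → go left; 54 < 84 → go left; 54 > 25 → go right; 54 > 49 → go right; 54 < 79 → go left; 54 < 65 → go left. Place as left child of 65.
Insert 77: 77 < 91 → go left; 77 < 88 → go left; 77 < 85 → go left; 77 < 84 → go left; 77 > 25 → go right; 77 > 49 → go right; 77 < 79 → go left; 77 > 65 → go right. Place as right child of 65.
Insert 27: 27 < 91 → go left; 27 < 88 → go left; 27 < 85 → go left; 27 < 84 → go left; 27 > 25 → go right; 27 < 49 → go left. Place as left child of 49.
Insert 61: 61 < 91 → go left; 61 < 88 → go left; 61 < 85 → go left; 61 < 84 → go left; 61 > 25 → go right; 61 > 49 → go right; 61 < 79 → go left; 61 < 65 → go left; 61 > 54 → go right. Place as right child of 54.
Insert 45: 45 < 91 → go left; 45 < 88 → go left; 45 < 85 → go left; 45 < 84 → go left; 45 > 25 → go right; 45 < 49 → go left; 45 > 27 → go right. Place as right child of 27.
Insert 42: 42 < 91 → go left; 42 < 88 → go left; 42 < 85 → go left; 42 < 84 → go left; 42 > 25 → go right; 42 < 49 → go left; 42 > 27 → go right; 42 < 45 → go left. Place as left child of 45.
Insert 39: 39 < 91 → go left; 39 < 88 → go left; 39 < 85 → go left; 39 < 84 → go left; 39 > 25 → go right; 39 < 49 → go left; 39 > 27 → go right; 39 < 45 → go left; 39 < 42 → go left. Place as left child of 42.
Insert 38: 38 < 91 → go left; 38 < 88 → go left; 38 < 85 → go left; 38 < 84 → go left; 38 > 25 → go right; 38 < 49 → go left; 38 > 27 → go right; 38 < 45 → go left; 38 < 42 → go left; 38 < 39 → go left. Place as left child of 39.
Insert 28: 28 < 91 → go left; 28 < 88 → go left; 28 < 85 → go left; 28 < 84 → go left; 28 > 25 → go right; 28 < 49 → go left; 28 > 27 → go right; 28 < 45 → go left; 28 < 42 → go left; 28 < 39 → go left; 28 < 38 → go left. Place as left child of 38.
Insert 64: 64 < 91 → go left; 64 < 88 → go left; 64 < 85 → go left; 64 < 84 → go left; 64 > 25 → go right; 64 > 49 → go right; 64 < 79 → go left; 64 < 65 → go left; 64 > 54 → go right; 64 > 61 → go right. Place as right child of 61.
Insert 82: 82 < 91 → go left; 82 < 88 → go left; 82 < 85 → go left; 82 < 84 → go left; 82 > 25 → go right; 82 > 49 → go right; 82 > 79 → go right. Place as right child of 79.

The deepest node is 28 at depth 11.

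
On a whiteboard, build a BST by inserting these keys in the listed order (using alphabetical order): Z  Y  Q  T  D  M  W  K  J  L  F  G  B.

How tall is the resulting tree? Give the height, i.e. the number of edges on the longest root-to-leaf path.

8

Insert Z: tree is empty, so Z becomes the root.
Insert Y: Y < Z → go left. Place as left child of Z.
Insert Q: Q < Z → go left; Q < Y → go left. Place as left child of Y.
Insert T: T < Z → go left; T < Y → go left; T > Q → go right. Place as right child of Q.
Insert D: D < Z → go left; D < Y → go left; D < Q → go left. Place as left child of Q.
Insert M: M < Z → go left; M < Y → go left; M < Q → go left; M > D → go right. Place as right child of D.
Insert W: W < Z → go left; W < Y → go left; W > Q → go right; W > T → go right. Place as right child of T.
Insert K: K < Z → go left; K < Y → go left; K < Q → go left; K > D → go right; K < M → go left. Place as left child of M.
Insert J: J < Z → go left; J < Y → go left; J < Q → go left; J > D → go right; J < M → go left; J < K → go left. Place as left child of K.
Insert L: L < Z → go left; L < Y → go left; L < Q → go left; L > D → go right; L < M → go left; L > K → go right. Place as right child of K.
Insert F: F < Z → go left; F < Y → go left; F < Q → go left; F > D → go right; F < M → go left; F < K → go left; F < J → go left. Place as left child of J.
Insert G: G < Z → go left; G < Y → go left; G < Q → go left; G > D → go right; G < M → go left; G < K → go left; G < J → go left; G > F → go right. Place as right child of F.
Insert B: B < Z → go left; B < Y → go left; B < Q → go left; B < D → go left. Place as left child of D.

The deepest node is G at depth 8.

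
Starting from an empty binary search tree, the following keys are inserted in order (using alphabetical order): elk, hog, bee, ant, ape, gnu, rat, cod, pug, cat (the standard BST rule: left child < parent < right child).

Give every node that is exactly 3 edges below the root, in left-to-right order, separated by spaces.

Insert elk: tree is empty, so elk becomes the root.
Insert hog: hog > elk → go right. Place as right child of elk.
Insert bee: bee < elk → go left. Place as left child of elk.
Insert ant: ant < elk → go left; ant < bee → go left. Place as left child of bee.
Insert ape: ape < elk → go left; ape < bee → go left; ape > ant → go right. Place as right child of ant.
Insert gnu: gnu > elk → go right; gnu < hog → go left. Place as left child of hog.
Insert rat: rat > elk → go right; rat > hog → go right. Place as right child of hog.
Insert cod: cod < elk → go left; cod > bee → go right. Place as right child of bee.
Insert pug: pug > elk → go right; pug > hog → go right; pug < rat → go left. Place as left child of rat.
Insert cat: cat < elk → go left; cat > bee → go right; cat < cod → go left. Place as left child of cod.

ape cat pug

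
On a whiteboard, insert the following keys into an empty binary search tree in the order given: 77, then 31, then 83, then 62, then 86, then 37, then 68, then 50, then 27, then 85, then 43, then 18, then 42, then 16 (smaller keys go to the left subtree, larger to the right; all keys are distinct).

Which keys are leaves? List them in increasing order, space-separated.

16 42 68 85

Resulting structure (node: left, right):
  77: L=31, R=83
  31: L=27, R=62
  83: L=–, R=86
  62: L=37, R=68
  86: L=85, R=–
  37: L=–, R=50
  68: L=–, R=–
  50: L=43, R=–
  27: L=18, R=–
  85: L=–, R=–
  43: L=42, R=–
  18: L=16, R=–
  42: L=–, R=–
  16: L=–, R=–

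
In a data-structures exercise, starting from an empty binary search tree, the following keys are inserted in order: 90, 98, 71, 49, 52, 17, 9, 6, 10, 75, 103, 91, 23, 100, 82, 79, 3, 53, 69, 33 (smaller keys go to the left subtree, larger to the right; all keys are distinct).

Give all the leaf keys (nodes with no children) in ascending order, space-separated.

Insert 90: tree is empty, so 90 becomes the root.
Insert 98: 98 > 90 → go right. Place as right child of 90.
Insert 71: 71 < 90 → go left. Place as left child of 90.
Insert 49: 49 < 90 → go left; 49 < 71 → go left. Place as left child of 71.
Insert 52: 52 < 90 → go left; 52 < 71 → go left; 52 > 49 → go right. Place as right child of 49.
Insert 17: 17 < 90 → go left; 17 < 71 → go left; 17 < 49 → go left. Place as left child of 49.
Insert 9: 9 < 90 → go left; 9 < 71 → go left; 9 < 49 → go left; 9 < 17 → go left. Place as left child of 17.
Insert 6: 6 < 90 → go left; 6 < 71 → go left; 6 < 49 → go left; 6 < 17 → go left; 6 < 9 → go left. Place as left child of 9.
Insert 10: 10 < 90 → go left; 10 < 71 → go left; 10 < 49 → go left; 10 < 17 → go left; 10 > 9 → go right. Place as right child of 9.
Insert 75: 75 < 90 → go left; 75 > 71 → go right. Place as right child of 71.
Insert 103: 103 > 90 → go right; 103 > 98 → go right. Place as right child of 98.
Insert 91: 91 > 90 → go right; 91 < 98 → go left. Place as left child of 98.
Insert 23: 23 < 90 → go left; 23 < 71 → go left; 23 < 49 → go left; 23 > 17 → go right. Place as right child of 17.
Insert 100: 100 > 90 → go right; 100 > 98 → go right; 100 < 103 → go left. Place as left child of 103.
Insert 82: 82 < 90 → go left; 82 > 71 → go right; 82 > 75 → go right. Place as right child of 75.
Insert 79: 79 < 90 → go left; 79 > 71 → go right; 79 > 75 → go right; 79 < 82 → go left. Place as left child of 82.
Insert 3: 3 < 90 → go left; 3 < 71 → go left; 3 < 49 → go left; 3 < 17 → go left; 3 < 9 → go left; 3 < 6 → go left. Place as left child of 6.
Insert 53: 53 < 90 → go left; 53 < 71 → go left; 53 > 49 → go right; 53 > 52 → go right. Place as right child of 52.
Insert 69: 69 < 90 → go left; 69 < 71 → go left; 69 > 49 → go right; 69 > 52 → go right; 69 > 53 → go right. Place as right child of 53.
Insert 33: 33 < 90 → go left; 33 < 71 → go left; 33 < 49 → go left; 33 > 17 → go right; 33 > 23 → go right. Place as right child of 23.

3 10 33 69 79 91 100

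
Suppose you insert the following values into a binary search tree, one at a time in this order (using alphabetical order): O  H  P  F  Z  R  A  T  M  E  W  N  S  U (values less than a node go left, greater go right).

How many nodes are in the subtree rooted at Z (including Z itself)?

Insert O: tree is empty, so O becomes the root.
Insert H: H < O → go left. Place as left child of O.
Insert P: P > O → go right. Place as right child of O.
Insert F: F < O → go left; F < H → go left. Place as left child of H.
Insert Z: Z > O → go right; Z > P → go right. Place as right child of P.
Insert R: R > O → go right; R > P → go right; R < Z → go left. Place as left child of Z.
Insert A: A < O → go left; A < H → go left; A < F → go left. Place as left child of F.
Insert T: T > O → go right; T > P → go right; T < Z → go left; T > R → go right. Place as right child of R.
Insert M: M < O → go left; M > H → go right. Place as right child of H.
Insert E: E < O → go left; E < H → go left; E < F → go left; E > A → go right. Place as right child of A.
Insert W: W > O → go right; W > P → go right; W < Z → go left; W > R → go right; W > T → go right. Place as right child of T.
Insert N: N < O → go left; N > H → go right; N > M → go right. Place as right child of M.
Insert S: S > O → go right; S > P → go right; S < Z → go left; S > R → go right; S < T → go left. Place as left child of T.
Insert U: U > O → go right; U > P → go right; U < Z → go left; U > R → go right; U > T → go right; U < W → go left. Place as left child of W.

Subtree rooted at Z contains: Z, R, T, S, W, U — 6 nodes.

6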